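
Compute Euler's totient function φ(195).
96

195 = 3 × 5 × 13
φ(n) = n × ∏(1 - 1/p) for each prime p dividing n
φ(195) = 195 × (1 - 1/3) × (1 - 1/5) × (1 - 1/13) = 96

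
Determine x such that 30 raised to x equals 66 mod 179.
154

Baby-step giant-step with step n = ⌈√179⌉ = 14.
Baby steps 30^j mod 179 (j:value) for j=0..13: 0:1, 1:30, 2:5, 3:150, 4:25, 5:34, 6:125, 7:170, 8:88, 9:134, 10:82, 11:133, 12:52, 13:128.
Giant-step multiplier: 30^(-14) ≡ 30^(178-14) = 30^164 ≡ 42 (mod 179).
Giant steps γ_i = 66·42^i mod 179: γ_0=66, γ_1=87, γ_2=74, γ_3=65, γ_4=45, γ_5=100, γ_6=83, γ_7=85, γ_8=169, γ_9=117, γ_10=81, γ_11=1 (in table at j=0).
x = i·n + j = 11·14 + 0 = 154.
Check: 30^154 ≡ 66 (mod 179).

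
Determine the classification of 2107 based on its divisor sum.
deficient

Proper divisors of 2107: sum = 1 + 7 + 43 + 49 + 301 = 401
Since 401 < 2107, 2107 is deficient.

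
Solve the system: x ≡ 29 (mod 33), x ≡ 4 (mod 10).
194

Using Chinese Remainder Theorem:
M = 33 × 10 = 330
M1 = 10, M2 = 33
y1 = 10^(-1) mod 33 = 10
y2 = 33^(-1) mod 10 = 7
x = (29×10×10 + 4×33×7) mod 330 = 194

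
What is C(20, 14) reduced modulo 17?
0

Using Lucas' theorem:
Write n=20 and k=14 in base 17:
n in base 17: [1, 3]
k in base 17: [0, 14]
C(20,14) mod 17 = ∏ C(n_i, k_i) mod 17
Digit binomials (mod 17): C(1,0) = 1; C(3,14) = 0 (k_i > n_i)
Product: 1 × 0 = 0 ≡ 0 (mod 17)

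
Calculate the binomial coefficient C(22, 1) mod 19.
3

Using Lucas' theorem:
Write n=22 and k=1 in base 19:
n in base 19: [1, 3]
k in base 19: [0, 1]
C(22,1) mod 19 = ∏ C(n_i, k_i) mod 19
Digit binomials (mod 19): C(1,0) = 1; C(3,1) = 3
Product: 1 × 3 = 3 ≡ 3 (mod 19)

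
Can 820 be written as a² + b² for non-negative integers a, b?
6² + 28² (a=6, b=28)

Factorization: 820 = 2^2 × 5 × 41
By Fermat: n is sum of two squares iff every prime p ≡ 3 (mod 4) appears to even power.
All primes ≡ 3 (mod 4) appear to even power.
Search a = 0, 1, 2, … for 820 - a² a perfect square: first hit at a = 6: 820 - 36 = 784 = 28².
820 = 6² + 28² = 36 + 784 ✓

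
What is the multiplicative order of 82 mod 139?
46

139 is prime, so ord(82) divides φ(139) = 138.
Divisors of 138: 1, 2, 3, 6, 23, 46, 69, 138.
Repeated squaring: 82^1 ≡ 82, 82^2 ≡ 52, 82^4 ≡ 63, 82^8 ≡ 77, 82^16 ≡ 91, 82^32 ≡ 80, 82^64 ≡ 6, 82^128 ≡ 36 (mod 139).
Test 82^d mod 139 for each divisor d in increasing order:
82^1 ≡ 82
82^2 ≡ 52
82^3 = 82^2·82^1 ≡ 94
82^6 = 82^4·82^2 ≡ 79
82^23 = 82^16·82^4·82^2·82^1 ≡ 138
82^46 = 82^32·82^8·82^4·82^2 ≡ 1  ← first divisor giving 1
The order is 46.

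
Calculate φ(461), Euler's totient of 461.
460

461 = 461
φ(n) = n × ∏(1 - 1/p) for each prime p dividing n
φ(461) = 461 × (1 - 1/461) = 460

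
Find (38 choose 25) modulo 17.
0

Using Lucas' theorem:
Write n=38 and k=25 in base 17:
n in base 17: [2, 4]
k in base 17: [1, 8]
C(38,25) mod 17 = ∏ C(n_i, k_i) mod 17
Digit binomials (mod 17): C(2,1) = 2; C(4,8) = 0 (k_i > n_i)
Product: 2 × 0 = 0 ≡ 0 (mod 17)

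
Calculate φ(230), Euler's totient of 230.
88

230 = 2 × 5 × 23
φ(n) = n × ∏(1 - 1/p) for each prime p dividing n
φ(230) = 230 × (1 - 1/2) × (1 - 1/5) × (1 - 1/23) = 88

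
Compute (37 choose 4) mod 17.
0

Using Lucas' theorem:
Write n=37 and k=4 in base 17:
n in base 17: [2, 3]
k in base 17: [0, 4]
C(37,4) mod 17 = ∏ C(n_i, k_i) mod 17
Digit binomials (mod 17): C(2,0) = 1; C(3,4) = 0 (k_i > n_i)
Product: 1 × 0 = 0 ≡ 0 (mod 17)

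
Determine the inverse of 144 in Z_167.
29

gcd(144, 167) = 1, so the inverse exists.
Extended Euclidean algorithm on (167, 144):
167 = 1 × 144 + 23  ⟹  23 = (1)·167 + (-1)·144
144 = 6 × 23 + 6  ⟹  6 = (-6)·167 + (7)·144
23 = 3 × 6 + 5  ⟹  5 = (19)·167 + (-22)·144
6 = 1 × 5 + 1  ⟹  1 = (-25)·167 + (29)·144
So (29)·144 ≡ 1 (mod 167), i.e. 144^(-1) ≡ 29 (mod 167).
Check: 144 × 29 = 4176 ≡ 1 (mod 167)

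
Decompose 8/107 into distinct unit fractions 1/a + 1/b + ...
1/14 + 1/300 + 1/224700

Greedy algorithm:
8/107: ceiling(107/8) = 14, use 1/14
5/1498: ceiling(1498/5) = 300, use 1/300
1/224700: ceiling(224700/1) = 224700, use 1/224700
Result: 8/107 = 1/14 + 1/300 + 1/224700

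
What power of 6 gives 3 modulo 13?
8

Baby-step giant-step with step n = ⌈√13⌉ = 4.
Baby steps 6^j mod 13 (j:value) for j=0..3: 0:1, 1:6, 2:10, 3:8.
Giant-step multiplier: 6^(-4) ≡ 6^(12-4) = 6^8 ≡ 3 (mod 13).
Giant steps γ_i = 3·3^i mod 13: γ_0=3, γ_1=9, γ_2=1 (in table at j=0).
x = i·n + j = 2·4 + 0 = 8.
Check: 6^8 ≡ 3 (mod 13).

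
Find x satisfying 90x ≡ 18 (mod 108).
x ≡ 5 (mod 6)

gcd(90, 108) = 18, which divides 18, so solutions exist.
Divide through by 18: 5x ≡ 1 (mod 6).
Find 5^(-1) mod 6 by the extended Euclidean algorithm:
6 = 1 × 5 + 1  ⟹  1 = (1)·6 + (-1)·5
So (-1)·5 ≡ 1 (mod 6), i.e. 5^(-1) ≡ -1 ≡ 5 (mod 6).
x ≡ 5 × 1 = 5 ≡ 5 (mod 6).
Check: 90 × 5 = 450 ≡ 18 (mod 108).
x ≡ 5 (mod 6), giving 18 solutions mod 108.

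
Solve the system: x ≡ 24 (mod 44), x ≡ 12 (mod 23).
288

Using Chinese Remainder Theorem:
M = 44 × 23 = 1012
M1 = 23, M2 = 44
y1 = 23^(-1) mod 44 = 23
y2 = 44^(-1) mod 23 = 11
x = (24×23×23 + 12×44×11) mod 1012 = 288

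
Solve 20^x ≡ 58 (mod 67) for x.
57

Baby-step giant-step with step n = ⌈√67⌉ = 9.
Baby steps 20^j mod 67 (j:value) for j=0..8: 0:1, 1:20, 2:65, 3:27, 4:4, 5:13, 6:59, 7:41, 8:16.
Giant-step multiplier: 20^(-9) ≡ 20^(66-9) = 20^57 ≡ 58 (mod 67).
Giant steps γ_i = 58·58^i mod 67: γ_0=58, γ_1=14, γ_2=8, γ_3=62, γ_4=45, γ_5=64, γ_6=27 (in table at j=3).
x = i·n + j = 6·9 + 3 = 57.
Check: 20^57 ≡ 58 (mod 67).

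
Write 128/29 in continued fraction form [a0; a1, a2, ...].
[4; 2, 2, 2, 2]

Euclidean algorithm steps:
128 = 4 × 29 + 12
29 = 2 × 12 + 5
12 = 2 × 5 + 2
5 = 2 × 2 + 1
2 = 2 × 1 + 0
Continued fraction: [4; 2, 2, 2, 2]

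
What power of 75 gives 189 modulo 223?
57

Baby-step giant-step with step n = ⌈√223⌉ = 15.
Baby steps 75^j mod 223 (j:value) for j=0..14: 0:1, 1:75, 2:50, 3:182, 4:47, 5:180, 6:120, 7:80, 8:202, 9:209, 10:65, 11:192, 12:128, 13:11, 14:156.
Giant-step multiplier: 75^(-15) ≡ 75^(222-15) = 75^207 ≡ 208 (mod 223).
Giant steps γ_i = 189·208^i mod 223: γ_0=189, γ_1=64, γ_2=155, γ_3=128 (in table at j=12).
x = i·n + j = 3·15 + 12 = 57.
Check: 75^57 ≡ 189 (mod 223).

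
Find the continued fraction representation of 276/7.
[39; 2, 3]

Euclidean algorithm steps:
276 = 39 × 7 + 3
7 = 2 × 3 + 1
3 = 3 × 1 + 0
Continued fraction: [39; 2, 3]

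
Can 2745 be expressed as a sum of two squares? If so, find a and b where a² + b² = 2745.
12² + 51² (a=12, b=51)

Factorization: 2745 = 3^2 × 5 × 61
By Fermat: n is sum of two squares iff every prime p ≡ 3 (mod 4) appears to even power.
All primes ≡ 3 (mod 4) appear to even power.
Search a = 0, 1, 2, … for 2745 - a² a perfect square: first hit at a = 12: 2745 - 144 = 2601 = 51².
2745 = 12² + 51² = 144 + 2601 ✓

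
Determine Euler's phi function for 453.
300

453 = 3 × 151
φ(n) = n × ∏(1 - 1/p) for each prime p dividing n
φ(453) = 453 × (1 - 1/3) × (1 - 1/151) = 300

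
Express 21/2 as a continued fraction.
[10; 2]

Euclidean algorithm steps:
21 = 10 × 2 + 1
2 = 2 × 1 + 0
Continued fraction: [10; 2]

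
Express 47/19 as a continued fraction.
[2; 2, 9]

Euclidean algorithm steps:
47 = 2 × 19 + 9
19 = 2 × 9 + 1
9 = 9 × 1 + 0
Continued fraction: [2; 2, 9]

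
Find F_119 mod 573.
448

Matrix identity: Q^n = [[F_(n+1), F_n], [F_n, F_(n-1)]] with Q = [[1,1],[1,0]].
n = 119 = 1110111₂. Square-and-multiply, entries mod 573:
Q^1 = [[1,1],[1,0]]
Q^3 = (Q^1)²·Q = [[3,2],[2,1]]
Q^7 = (Q^3)²·Q = [[21,13],[13,8]]
Q^14 = (Q^7)² = [[37,377],[377,233]]
Q^29 = (Q^14)²·Q = [[44,248],[248,369]]
Q^59 = (Q^29)²·Q = [[267,410],[410,430]]
Q^119 = (Q^59)²·Q = [[291,448],[448,416]]
F_119 mod 573 = Q^119[0][1] = 448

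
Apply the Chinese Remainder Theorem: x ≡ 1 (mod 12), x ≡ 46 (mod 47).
469

Using Chinese Remainder Theorem:
M = 12 × 47 = 564
M1 = 47, M2 = 12
y1 = 47^(-1) mod 12 = 11
y2 = 12^(-1) mod 47 = 4
x = (1×47×11 + 46×12×4) mod 564 = 469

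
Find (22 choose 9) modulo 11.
0

Using Lucas' theorem:
Write n=22 and k=9 in base 11:
n in base 11: [2, 0]
k in base 11: [0, 9]
C(22,9) mod 11 = ∏ C(n_i, k_i) mod 11
Digit binomials (mod 11): C(2,0) = 1; C(0,9) = 0 (k_i > n_i)
Product: 1 × 0 = 0 ≡ 0 (mod 11)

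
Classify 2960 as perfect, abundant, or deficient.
abundant

Proper divisors of 2960: sum = 1 + 2 + 4 + 5 + 8 + 10 + 16 + 20 + ... + 370 + 592 + 740 + 1480 (19 divisors) = 4108
Since 4108 > 2960, 2960 is abundant.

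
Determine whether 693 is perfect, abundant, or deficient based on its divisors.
deficient

Proper divisors of 693: sum = 1 + 3 + 7 + 9 + 11 + 21 + 33 + 63 + 77 + 99 + 231 = 555
Since 555 < 693, 693 is deficient.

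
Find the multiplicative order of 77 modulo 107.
106

107 is prime, so ord(77) divides φ(107) = 106.
Divisors of 106: 1, 2, 53, 106.
Repeated squaring: 77^1 ≡ 77, 77^2 ≡ 44, 77^4 ≡ 10, 77^8 ≡ 100, 77^16 ≡ 49, 77^32 ≡ 47, 77^64 ≡ 69 (mod 107).
Test 77^d mod 107 for each divisor d in increasing order:
77^1 ≡ 77
77^2 ≡ 44
77^53 = 77^32·77^16·77^4·77^1 ≡ 106
77^106 = 77^64·77^32·77^8·77^2 ≡ 1  ← first divisor giving 1
The order is 106.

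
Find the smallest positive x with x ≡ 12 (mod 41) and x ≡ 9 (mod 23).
791

Using Chinese Remainder Theorem:
M = 41 × 23 = 943
M1 = 23, M2 = 41
y1 = 23^(-1) mod 41 = 25
y2 = 41^(-1) mod 23 = 9
x = (12×23×25 + 9×41×9) mod 943 = 791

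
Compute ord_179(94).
178

179 is prime, so ord(94) divides φ(179) = 178.
Divisors of 178: 1, 2, 89, 178.
Repeated squaring: 94^1 ≡ 94, 94^2 ≡ 65, 94^4 ≡ 108, 94^8 ≡ 29, 94^16 ≡ 125, 94^32 ≡ 52, 94^64 ≡ 19, 94^128 ≡ 3 (mod 179).
Test 94^d mod 179 for each divisor d in increasing order:
94^1 ≡ 94
94^2 ≡ 65
94^89 = 94^64·94^16·94^8·94^1 ≡ 178
94^178 = 94^128·94^32·94^16·94^2 ≡ 1  ← first divisor giving 1
The order is 178.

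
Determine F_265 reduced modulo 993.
160

Matrix identity: Q^n = [[F_(n+1), F_n], [F_n, F_(n-1)]] with Q = [[1,1],[1,0]].
n = 265 = 100001001₂. Square-and-multiply, entries mod 993:
Q^1 = [[1,1],[1,0]]
Q^2 = (Q^1)² = [[2,1],[1,1]]
Q^4 = (Q^2)² = [[5,3],[3,2]]
Q^8 = (Q^4)² = [[34,21],[21,13]]
Q^16 = (Q^8)² = [[604,987],[987,610]]
Q^33 = (Q^16)²·Q = [[88,421],[421,660]]
Q^66 = (Q^33)² = [[287,127],[127,160]]
Q^132 = (Q^66)² = [[191,168],[168,23]]
Q^265 = (Q^132)²·Q = [[364,160],[160,204]]
F_265 mod 993 = Q^265[0][1] = 160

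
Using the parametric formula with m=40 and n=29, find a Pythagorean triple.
(759, 2320, 2441)

Euclid's formula: a = m² - n², b = 2mn, c = m² + n²
m = 40, n = 29
a = 40² - 29² = 1600 - 841 = 759
b = 2 × 40 × 29 = 2320
c = 40² + 29² = 1600 + 841 = 2441
Verification: 759² + 2320² = 576081 + 5382400 = 5958481 = 2441² ✓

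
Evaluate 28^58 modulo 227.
29

Repeated squaring. Binary of 58 = 111010.
28^1 ≡ 28 (mod 227); 28^2 ≡ 103 (mod 227); 28^4 ≡ 167 (mod 227); 28^8 ≡ 195 (mod 227); 28^16 ≡ 116 (mod 227); 28^32 ≡ 63 (mod 227)
28^58 = 28^2 × 28^8 × 28^16 × 28^32 ≡ 29 (mod 227)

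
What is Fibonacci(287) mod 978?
829

Matrix identity: Q^n = [[F_(n+1), F_n], [F_n, F_(n-1)]] with Q = [[1,1],[1,0]].
n = 287 = 100011111₂. Square-and-multiply, entries mod 978:
Q^1 = [[1,1],[1,0]]
Q^2 = (Q^1)² = [[2,1],[1,1]]
Q^4 = (Q^2)² = [[5,3],[3,2]]
Q^8 = (Q^4)² = [[34,21],[21,13]]
Q^17 = (Q^8)²·Q = [[628,619],[619,9]]
Q^35 = (Q^17)²·Q = [[204,35],[35,169]]
Q^71 = (Q^35)²·Q = [[150,787],[787,341]]
Q^143 = (Q^71)²·Q = [[408,301],[301,107]]
Q^287 = (Q^143)²·Q = [[342,829],[829,491]]
F_287 mod 978 = Q^287[0][1] = 829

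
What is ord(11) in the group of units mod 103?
102

103 is prime, so ord(11) divides φ(103) = 102.
Divisors of 102: 1, 2, 3, 6, 17, 34, 51, 102.
Repeated squaring: 11^1 ≡ 11, 11^2 ≡ 18, 11^4 ≡ 15, 11^8 ≡ 19, 11^16 ≡ 52, 11^32 ≡ 26, 11^64 ≡ 58 (mod 103).
Test 11^d mod 103 for each divisor d in increasing order:
11^1 ≡ 11
11^2 ≡ 18
11^3 = 11^2·11^1 ≡ 95
11^6 = 11^4·11^2 ≡ 64
11^17 = 11^16·11^1 ≡ 57
11^34 = 11^32·11^2 ≡ 56
11^51 = 11^32·11^16·11^2·11^1 ≡ 102
11^102 = 11^64·11^32·11^4·11^2 ≡ 1  ← first divisor giving 1
The order is 102.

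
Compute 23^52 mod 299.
276

Repeated squaring. Binary of 52 = 110100.
23^1 ≡ 23 (mod 299); 23^2 ≡ 230 (mod 299); 23^4 ≡ 276 (mod 299); 23^8 ≡ 230 (mod 299); 23^16 ≡ 276 (mod 299); 23^32 ≡ 230 (mod 299)
23^52 = 23^4 × 23^16 × 23^32 ≡ 276 (mod 299)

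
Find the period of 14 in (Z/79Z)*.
26

79 is prime, so ord(14) divides φ(79) = 78.
Divisors of 78: 1, 2, 3, 6, 13, 26, 39, 78.
Repeated squaring: 14^1 ≡ 14, 14^2 ≡ 38, 14^4 ≡ 22, 14^8 ≡ 10, 14^16 ≡ 21, 14^32 ≡ 46, 14^64 ≡ 62 (mod 79).
Test 14^d mod 79 for each divisor d in increasing order:
14^1 ≡ 14
14^2 ≡ 38
14^3 = 14^2·14^1 ≡ 58
14^6 = 14^4·14^2 ≡ 46
14^13 = 14^8·14^4·14^1 ≡ 78
14^26 = 14^16·14^8·14^2 ≡ 1  ← first divisor giving 1
The order is 26.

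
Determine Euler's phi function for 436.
216

436 = 2^2 × 109
φ(n) = n × ∏(1 - 1/p) for each prime p dividing n
φ(436) = 436 × (1 - 1/2) × (1 - 1/109) = 216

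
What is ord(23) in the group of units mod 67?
33

67 is prime, so ord(23) divides φ(67) = 66.
Divisors of 66: 1, 2, 3, 6, 11, 22, 33, 66.
Repeated squaring: 23^1 ≡ 23, 23^2 ≡ 60, 23^4 ≡ 49, 23^8 ≡ 56, 23^16 ≡ 54, 23^32 ≡ 35, 23^64 ≡ 19 (mod 67).
Test 23^d mod 67 for each divisor d in increasing order:
23^1 ≡ 23
23^2 ≡ 60
23^3 = 23^2·23^1 ≡ 40
23^6 = 23^4·23^2 ≡ 59
23^11 = 23^8·23^2·23^1 ≡ 29
23^22 = 23^16·23^4·23^2 ≡ 37
23^33 = 23^32·23^1 ≡ 1  ← first divisor giving 1
The order is 33.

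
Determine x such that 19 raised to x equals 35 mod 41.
29

Baby-step giant-step with step n = ⌈√41⌉ = 7.
Baby steps 19^j mod 41 (j:value) for j=0..6: 0:1, 1:19, 2:33, 3:12, 4:23, 5:27, 6:21.
Giant-step multiplier: 19^(-7) ≡ 19^(40-7) = 19^33 ≡ 26 (mod 41).
Giant steps γ_i = 35·26^i mod 41: γ_0=35, γ_1=8, γ_2=3, γ_3=37, γ_4=19 (in table at j=1).
x = i·n + j = 4·7 + 1 = 29.
Check: 19^29 ≡ 35 (mod 41).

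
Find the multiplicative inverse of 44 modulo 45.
44

gcd(44, 45) = 1, so the inverse exists.
Extended Euclidean algorithm on (45, 44):
45 = 1 × 44 + 1  ⟹  1 = (1)·45 + (-1)·44
So (-1)·44 ≡ 1 (mod 45), i.e. 44^(-1) ≡ -1 ≡ 44 (mod 45).
Check: 44 × 44 = 1936 ≡ 1 (mod 45)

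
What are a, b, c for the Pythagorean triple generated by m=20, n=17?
(111, 680, 689)

Euclid's formula: a = m² - n², b = 2mn, c = m² + n²
m = 20, n = 17
a = 20² - 17² = 400 - 289 = 111
b = 2 × 20 × 17 = 680
c = 20² + 17² = 400 + 289 = 689
Verification: 111² + 680² = 12321 + 462400 = 474721 = 689² ✓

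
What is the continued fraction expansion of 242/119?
[2; 29, 1, 3]

Euclidean algorithm steps:
242 = 2 × 119 + 4
119 = 29 × 4 + 3
4 = 1 × 3 + 1
3 = 3 × 1 + 0
Continued fraction: [2; 29, 1, 3]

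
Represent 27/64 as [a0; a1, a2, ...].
[0; 2, 2, 1, 2, 3]

Euclidean algorithm steps:
27 = 0 × 64 + 27
64 = 2 × 27 + 10
27 = 2 × 10 + 7
10 = 1 × 7 + 3
7 = 2 × 3 + 1
3 = 3 × 1 + 0
Continued fraction: [0; 2, 2, 1, 2, 3]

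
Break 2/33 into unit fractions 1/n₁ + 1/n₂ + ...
1/17 + 1/561

Greedy algorithm:
2/33: ceiling(33/2) = 17, use 1/17
1/561: ceiling(561/1) = 561, use 1/561
Result: 2/33 = 1/17 + 1/561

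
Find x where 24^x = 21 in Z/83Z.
12

Baby-step giant-step with step n = ⌈√83⌉ = 10.
Baby steps 24^j mod 83 (j:value) for j=0..9: 0:1, 1:24, 2:78, 3:46, 4:25, 5:19, 6:41, 7:71, 8:44, 9:60.
Giant-step multiplier: 24^(-10) ≡ 24^(82-10) = 24^72 ≡ 63 (mod 83).
Giant steps γ_i = 21·63^i mod 83: γ_0=21, γ_1=78 (in table at j=2).
x = i·n + j = 1·10 + 2 = 12.
Check: 24^12 ≡ 21 (mod 83).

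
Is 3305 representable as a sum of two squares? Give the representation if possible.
13² + 56² (a=13, b=56)

Factorization: 3305 = 5 × 661
By Fermat: n is sum of two squares iff every prime p ≡ 3 (mod 4) appears to even power.
All primes ≡ 3 (mod 4) appear to even power.
Search a = 0, 1, 2, … for 3305 - a² a perfect square: first hit at a = 13: 3305 - 169 = 3136 = 56².
3305 = 13² + 56² = 169 + 3136 ✓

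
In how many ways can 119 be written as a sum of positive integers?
1653668665

p(n) counts ways to write n as a sum of positive integers (order ignored).
Euler's pentagonal recurrence: p(k) = p(k-1) + p(k-2) - p(k-5) - p(k-7) + p(k-12) + p(k-15) - ... (offsets j(3j∓1)/2, signs ++--, p(0)=1, p(<0)=0).
DP table for k = 0..118: p(0)=1, p(1)=1, p(2)=2, p(3)=3, p(4)=5, p(5)=7, p(6)=11, p(7)=15, p(8)=22, p(9)=30, p(10)=42, p(11)=56, p(12)=77, p(13)=101, p(14)=135, p(15)=176, p(16)=231, p(17)=297, p(18)=385, p(19)=490, p(20)=627, p(21)=792, p(22)=1002, p(23)=1255, p(24)=1575, p(25)=1958, p(26)=2436, p(27)=3010, p(28)=3718, p(29)=4565, p(30)=5604, p(31)=6842, p(32)=8349, p(33)=10143, p(34)=12310, p(35)=14883, p(36)=17977, p(37)=21637, p(38)=26015, p(39)=31185, p(40)=37338, p(41)=44583, p(42)=53174, p(43)=63261, p(44)=75175, p(45)=89134, p(46)=105558, p(47)=124754, p(48)=147273, p(49)=173525, p(50)=204226, p(51)=239943, p(52)=281589, p(53)=329931, p(54)=386155, p(55)=451276, p(56)=526823, p(57)=614154, p(58)=715220, p(59)=831820, p(60)=966467, p(61)=1121505, p(62)=1300156, p(63)=1505499, p(64)=1741630, p(65)=2012558, p(66)=2323520, p(67)=2679689, p(68)=3087735, p(69)=3554345, p(70)=4087968, p(71)=4697205, p(72)=5392783, p(73)=6185689, p(74)=7089500, p(75)=8118264, p(76)=9289091, p(77)=10619863, p(78)=12132164, p(79)=13848650, p(80)=15796476, p(81)=18004327, p(82)=20506255, p(83)=23338469, p(84)=26543660, p(85)=30167357, p(86)=34262962, p(87)=38887673, p(88)=44108109, p(89)=49995925, p(90)=56634173, p(91)=64112359, p(92)=72533807, p(93)=82010177, p(94)=92669720, p(95)=104651419, p(96)=118114304, p(97)=133230930, p(98)=150198136, p(99)=169229875, p(100)=190569292, p(101)=214481126, p(102)=241265379, p(103)=271248950, p(104)=304801365, p(105)=342325709, p(106)=384276336, p(107)=431149389, p(108)=483502844, p(109)=541946240, p(110)=607163746, p(111)=679903203, p(112)=761002156, p(113)=851376628, p(114)=952050665, p(115)=1064144451, p(116)=1188908248, p(117)=1327710076, p(118)=1482074143.
Final step: p(119) = p(118) + p(117) - p(114) - p(112) + p(107) + p(104) - p(97) - p(93) + p(84) + p(79) - p(68) - p(62) + p(49) + p(42) - p(27) - p(19) + p(2)
= 1482074143 + 1327710076 - 952050665 - 761002156 + 431149389 + 304801365 - 133230930 - 82010177 + 26543660 + 13848650 - 3087735 - 1300156 + 173525 + 53174 - 3010 - 490 + 2
= 1653668665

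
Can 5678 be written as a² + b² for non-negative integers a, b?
Not possible

Factorization: 5678 = 2 × 17 × 167
By Fermat: n is sum of two squares iff every prime p ≡ 3 (mod 4) appears to even power.
Prime(s) ≡ 3 (mod 4) with odd exponent: [(167, 1)]
Therefore 5678 cannot be expressed as a² + b².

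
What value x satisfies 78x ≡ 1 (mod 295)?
87

gcd(78, 295) = 1, so the inverse exists.
Extended Euclidean algorithm on (295, 78):
295 = 3 × 78 + 61  ⟹  61 = (1)·295 + (-3)·78
78 = 1 × 61 + 17  ⟹  17 = (-1)·295 + (4)·78
61 = 3 × 17 + 10  ⟹  10 = (4)·295 + (-15)·78
17 = 1 × 10 + 7  ⟹  7 = (-5)·295 + (19)·78
10 = 1 × 7 + 3  ⟹  3 = (9)·295 + (-34)·78
7 = 2 × 3 + 1  ⟹  1 = (-23)·295 + (87)·78
So (87)·78 ≡ 1 (mod 295), i.e. 78^(-1) ≡ 87 (mod 295).
Check: 78 × 87 = 6786 ≡ 1 (mod 295)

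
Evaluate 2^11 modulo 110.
68

Repeated squaring. Binary of 11 = 1011.
2^1 ≡ 2 (mod 110); 2^2 ≡ 4 (mod 110); 2^4 ≡ 16 (mod 110); 2^8 ≡ 36 (mod 110)
2^11 = 2^1 × 2^2 × 2^8 ≡ 68 (mod 110)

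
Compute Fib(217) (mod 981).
1

Matrix identity: Q^n = [[F_(n+1), F_n], [F_n, F_(n-1)]] with Q = [[1,1],[1,0]].
n = 217 = 11011001₂. Square-and-multiply, entries mod 981:
Q^1 = [[1,1],[1,0]]
Q^3 = (Q^1)²·Q = [[3,2],[2,1]]
Q^6 = (Q^3)² = [[13,8],[8,5]]
Q^13 = (Q^6)²·Q = [[377,233],[233,144]]
Q^27 = (Q^13)²·Q = [[948,218],[218,730]]
Q^54 = (Q^27)² = [[544,872],[872,653]]
Q^108 = (Q^54)² = [[764,0],[0,764]]
Q^217 = (Q^108)²·Q = [[1,1],[1,0]]
F_217 mod 981 = Q^217[0][1] = 1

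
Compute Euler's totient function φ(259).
216

259 = 7 × 37
φ(n) = n × ∏(1 - 1/p) for each prime p dividing n
φ(259) = 259 × (1 - 1/7) × (1 - 1/37) = 216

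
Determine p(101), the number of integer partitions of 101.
214481126

p(n) counts ways to write n as a sum of positive integers (order ignored).
Euler's pentagonal recurrence: p(k) = p(k-1) + p(k-2) - p(k-5) - p(k-7) + p(k-12) + p(k-15) - ... (offsets j(3j∓1)/2, signs ++--, p(0)=1, p(<0)=0).
DP table for k = 0..100: p(0)=1, p(1)=1, p(2)=2, p(3)=3, p(4)=5, p(5)=7, p(6)=11, p(7)=15, p(8)=22, p(9)=30, p(10)=42, p(11)=56, p(12)=77, p(13)=101, p(14)=135, p(15)=176, p(16)=231, p(17)=297, p(18)=385, p(19)=490, p(20)=627, p(21)=792, p(22)=1002, p(23)=1255, p(24)=1575, p(25)=1958, p(26)=2436, p(27)=3010, p(28)=3718, p(29)=4565, p(30)=5604, p(31)=6842, p(32)=8349, p(33)=10143, p(34)=12310, p(35)=14883, p(36)=17977, p(37)=21637, p(38)=26015, p(39)=31185, p(40)=37338, p(41)=44583, p(42)=53174, p(43)=63261, p(44)=75175, p(45)=89134, p(46)=105558, p(47)=124754, p(48)=147273, p(49)=173525, p(50)=204226, p(51)=239943, p(52)=281589, p(53)=329931, p(54)=386155, p(55)=451276, p(56)=526823, p(57)=614154, p(58)=715220, p(59)=831820, p(60)=966467, p(61)=1121505, p(62)=1300156, p(63)=1505499, p(64)=1741630, p(65)=2012558, p(66)=2323520, p(67)=2679689, p(68)=3087735, p(69)=3554345, p(70)=4087968, p(71)=4697205, p(72)=5392783, p(73)=6185689, p(74)=7089500, p(75)=8118264, p(76)=9289091, p(77)=10619863, p(78)=12132164, p(79)=13848650, p(80)=15796476, p(81)=18004327, p(82)=20506255, p(83)=23338469, p(84)=26543660, p(85)=30167357, p(86)=34262962, p(87)=38887673, p(88)=44108109, p(89)=49995925, p(90)=56634173, p(91)=64112359, p(92)=72533807, p(93)=82010177, p(94)=92669720, p(95)=104651419, p(96)=118114304, p(97)=133230930, p(98)=150198136, p(99)=169229875, p(100)=190569292.
Final step: p(101) = p(100) + p(99) - p(96) - p(94) + p(89) + p(86) - p(79) - p(75) + p(66) + p(61) - p(50) - p(44) + p(31) + p(24) - p(9) - p(1)
= 190569292 + 169229875 - 118114304 - 92669720 + 49995925 + 34262962 - 13848650 - 8118264 + 2323520 + 1121505 - 204226 - 75175 + 6842 + 1575 - 30 - 1
= 214481126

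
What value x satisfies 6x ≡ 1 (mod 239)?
40

gcd(6, 239) = 1, so the inverse exists.
Extended Euclidean algorithm on (239, 6):
239 = 39 × 6 + 5  ⟹  5 = (1)·239 + (-39)·6
6 = 1 × 5 + 1  ⟹  1 = (-1)·239 + (40)·6
So (40)·6 ≡ 1 (mod 239), i.e. 6^(-1) ≡ 40 (mod 239).
Check: 6 × 40 = 240 ≡ 1 (mod 239)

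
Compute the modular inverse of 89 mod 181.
120

gcd(89, 181) = 1, so the inverse exists.
Extended Euclidean algorithm on (181, 89):
181 = 2 × 89 + 3  ⟹  3 = (1)·181 + (-2)·89
89 = 29 × 3 + 2  ⟹  2 = (-29)·181 + (59)·89
3 = 1 × 2 + 1  ⟹  1 = (30)·181 + (-61)·89
So (-61)·89 ≡ 1 (mod 181), i.e. 89^(-1) ≡ -61 ≡ 120 (mod 181).
Check: 89 × 120 = 10680 ≡ 1 (mod 181)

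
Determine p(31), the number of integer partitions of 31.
6842

p(n) counts ways to write n as a sum of positive integers (order ignored).
Euler's pentagonal recurrence: p(k) = p(k-1) + p(k-2) - p(k-5) - p(k-7) + p(k-12) + p(k-15) - ... (offsets j(3j∓1)/2, signs ++--, p(0)=1, p(<0)=0).
DP table for k = 0..30: p(0)=1, p(1)=1, p(2)=2, p(3)=3, p(4)=5, p(5)=7, p(6)=11, p(7)=15, p(8)=22, p(9)=30, p(10)=42, p(11)=56, p(12)=77, p(13)=101, p(14)=135, p(15)=176, p(16)=231, p(17)=297, p(18)=385, p(19)=490, p(20)=627, p(21)=792, p(22)=1002, p(23)=1255, p(24)=1575, p(25)=1958, p(26)=2436, p(27)=3010, p(28)=3718, p(29)=4565, p(30)=5604.
Final step: p(31) = p(30) + p(29) - p(26) - p(24) + p(19) + p(16) - p(9) - p(5)
= 5604 + 4565 - 2436 - 1575 + 490 + 231 - 30 - 7
= 6842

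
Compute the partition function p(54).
386155

p(n) counts ways to write n as a sum of positive integers (order ignored).
Euler's pentagonal recurrence: p(k) = p(k-1) + p(k-2) - p(k-5) - p(k-7) + p(k-12) + p(k-15) - ... (offsets j(3j∓1)/2, signs ++--, p(0)=1, p(<0)=0).
DP table for k = 0..53: p(0)=1, p(1)=1, p(2)=2, p(3)=3, p(4)=5, p(5)=7, p(6)=11, p(7)=15, p(8)=22, p(9)=30, p(10)=42, p(11)=56, p(12)=77, p(13)=101, p(14)=135, p(15)=176, p(16)=231, p(17)=297, p(18)=385, p(19)=490, p(20)=627, p(21)=792, p(22)=1002, p(23)=1255, p(24)=1575, p(25)=1958, p(26)=2436, p(27)=3010, p(28)=3718, p(29)=4565, p(30)=5604, p(31)=6842, p(32)=8349, p(33)=10143, p(34)=12310, p(35)=14883, p(36)=17977, p(37)=21637, p(38)=26015, p(39)=31185, p(40)=37338, p(41)=44583, p(42)=53174, p(43)=63261, p(44)=75175, p(45)=89134, p(46)=105558, p(47)=124754, p(48)=147273, p(49)=173525, p(50)=204226, p(51)=239943, p(52)=281589, p(53)=329931.
Final step: p(54) = p(53) + p(52) - p(49) - p(47) + p(42) + p(39) - p(32) - p(28) + p(19) + p(14) - p(3)
= 329931 + 281589 - 173525 - 124754 + 53174 + 31185 - 8349 - 3718 + 490 + 135 - 3
= 386155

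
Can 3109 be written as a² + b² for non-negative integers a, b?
30² + 47² (a=30, b=47)

Factorization: 3109 = 3109
By Fermat: n is sum of two squares iff every prime p ≡ 3 (mod 4) appears to even power.
All primes ≡ 3 (mod 4) appear to even power.
Search a = 0, 1, 2, … for 3109 - a² a perfect square: first hit at a = 30: 3109 - 900 = 2209 = 47².
3109 = 30² + 47² = 900 + 2209 ✓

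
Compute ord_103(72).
17

103 is prime, so ord(72) divides φ(103) = 102.
Divisors of 102: 1, 2, 3, 6, 17, 34, 51, 102.
Repeated squaring: 72^1 ≡ 72, 72^2 ≡ 34, 72^4 ≡ 23, 72^8 ≡ 14, 72^16 ≡ 93, 72^32 ≡ 100, 72^64 ≡ 9 (mod 103).
Test 72^d mod 103 for each divisor d in increasing order:
72^1 ≡ 72
72^2 ≡ 34
72^3 = 72^2·72^1 ≡ 79
72^6 = 72^4·72^2 ≡ 61
72^17 = 72^16·72^1 ≡ 1  ← first divisor giving 1
The order is 17.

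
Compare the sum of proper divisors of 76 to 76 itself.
deficient

Proper divisors of 76: sum = 1 + 2 + 4 + 19 + 38 = 64
Since 64 < 76, 76 is deficient.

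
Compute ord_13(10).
6

13 is prime, so ord(10) divides φ(13) = 12.
Divisors of 12: 1, 2, 3, 4, 6, 12.
Repeated squaring: 10^1 ≡ 10, 10^2 ≡ 9, 10^4 ≡ 3, 10^8 ≡ 9 (mod 13).
Test 10^d mod 13 for each divisor d in increasing order:
10^1 ≡ 10
10^2 ≡ 9
10^3 = 10^2·10^1 ≡ 12
10^4 ≡ 3
10^6 = 10^4·10^2 ≡ 1  ← first divisor giving 1
The order is 6.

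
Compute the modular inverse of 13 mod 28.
13

gcd(13, 28) = 1, so the inverse exists.
Extended Euclidean algorithm on (28, 13):
28 = 2 × 13 + 2  ⟹  2 = (1)·28 + (-2)·13
13 = 6 × 2 + 1  ⟹  1 = (-6)·28 + (13)·13
So (13)·13 ≡ 1 (mod 28), i.e. 13^(-1) ≡ 13 (mod 28).
Check: 13 × 13 = 169 ≡ 1 (mod 28)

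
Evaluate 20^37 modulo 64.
0

Repeated squaring. Binary of 37 = 100101.
20^1 ≡ 20 (mod 64); 20^2 ≡ 16 (mod 64); 20^4 ≡ 0 (mod 64); 20^8 ≡ 0 (mod 64); 20^16 ≡ 0 (mod 64); 20^32 ≡ 0 (mod 64)
20^37 = 20^1 × 20^4 × 20^32 ≡ 0 (mod 64)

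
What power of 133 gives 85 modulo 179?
86

Baby-step giant-step with step n = ⌈√179⌉ = 14.
Baby steps 133^j mod 179 (j:value) for j=0..13: 0:1, 1:133, 2:147, 3:40, 4:129, 5:152, 6:168, 7:148, 8:173, 9:97, 10:13, 11:118, 12:121, 13:162.
Giant-step multiplier: 133^(-14) ≡ 133^(178-14) = 133^164 ≡ 19 (mod 179).
Giant steps γ_i = 85·19^i mod 179: γ_0=85, γ_1=4, γ_2=76, γ_3=12, γ_4=49, γ_5=36, γ_6=147 (in table at j=2).
x = i·n + j = 6·14 + 2 = 86.
Check: 133^86 ≡ 85 (mod 179).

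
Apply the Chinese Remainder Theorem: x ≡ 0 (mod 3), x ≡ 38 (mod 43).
81

Using Chinese Remainder Theorem:
M = 3 × 43 = 129
M1 = 43, M2 = 3
y1 = 43^(-1) mod 3 = 1
y2 = 3^(-1) mod 43 = 29
x = (0×43×1 + 38×3×29) mod 129 = 81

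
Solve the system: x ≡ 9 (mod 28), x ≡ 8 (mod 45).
233

Using Chinese Remainder Theorem:
M = 28 × 45 = 1260
M1 = 45, M2 = 28
y1 = 45^(-1) mod 28 = 5
y2 = 28^(-1) mod 45 = 37
x = (9×45×5 + 8×28×37) mod 1260 = 233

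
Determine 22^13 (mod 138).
22

Repeated squaring. Binary of 13 = 1101.
22^1 ≡ 22 (mod 138); 22^2 ≡ 70 (mod 138); 22^4 ≡ 70 (mod 138); 22^8 ≡ 70 (mod 138)
22^13 = 22^1 × 22^4 × 22^8 ≡ 22 (mod 138)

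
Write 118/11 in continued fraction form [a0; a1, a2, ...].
[10; 1, 2, 1, 2]

Euclidean algorithm steps:
118 = 10 × 11 + 8
11 = 1 × 8 + 3
8 = 2 × 3 + 2
3 = 1 × 2 + 1
2 = 2 × 1 + 0
Continued fraction: [10; 1, 2, 1, 2]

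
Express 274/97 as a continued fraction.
[2; 1, 4, 1, 2, 2, 2]

Euclidean algorithm steps:
274 = 2 × 97 + 80
97 = 1 × 80 + 17
80 = 4 × 17 + 12
17 = 1 × 12 + 5
12 = 2 × 5 + 2
5 = 2 × 2 + 1
2 = 2 × 1 + 0
Continued fraction: [2; 1, 4, 1, 2, 2, 2]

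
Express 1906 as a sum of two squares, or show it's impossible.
15² + 41² (a=15, b=41)

Factorization: 1906 = 2 × 953
By Fermat: n is sum of two squares iff every prime p ≡ 3 (mod 4) appears to even power.
All primes ≡ 3 (mod 4) appear to even power.
Search a = 0, 1, 2, … for 1906 - a² a perfect square: first hit at a = 15: 1906 - 225 = 1681 = 41².
1906 = 15² + 41² = 225 + 1681 ✓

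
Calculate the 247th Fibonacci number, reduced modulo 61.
13

Matrix identity: Q^n = [[F_(n+1), F_n], [F_n, F_(n-1)]] with Q = [[1,1],[1,0]].
n = 247 = 11110111₂. Square-and-multiply, entries mod 61:
Q^1 = [[1,1],[1,0]]
Q^3 = (Q^1)²·Q = [[3,2],[2,1]]
Q^7 = (Q^3)²·Q = [[21,13],[13,8]]
Q^15 = (Q^7)²·Q = [[11,0],[0,11]]
Q^30 = (Q^15)² = [[60,0],[0,60]]
Q^61 = (Q^30)²·Q = [[1,1],[1,0]]
Q^123 = (Q^61)²·Q = [[3,2],[2,1]]
Q^247 = (Q^123)²·Q = [[21,13],[13,8]]
F_247 mod 61 = Q^247[0][1] = 13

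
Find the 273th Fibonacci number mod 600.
418

Matrix identity: Q^n = [[F_(n+1), F_n], [F_n, F_(n-1)]] with Q = [[1,1],[1,0]].
n = 273 = 100010001₂. Square-and-multiply, entries mod 600:
Q^1 = [[1,1],[1,0]]
Q^2 = (Q^1)² = [[2,1],[1,1]]
Q^4 = (Q^2)² = [[5,3],[3,2]]
Q^8 = (Q^4)² = [[34,21],[21,13]]
Q^17 = (Q^8)²·Q = [[184,397],[397,387]]
Q^34 = (Q^17)² = [[65,487],[487,178]]
Q^68 = (Q^34)² = [[194,141],[141,53]]
Q^136 = (Q^68)² = [[517,27],[27,490]]
Q^273 = (Q^136)²·Q = [[7,418],[418,189]]
F_273 mod 600 = Q^273[0][1] = 418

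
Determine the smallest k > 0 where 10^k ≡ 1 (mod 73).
8

73 is prime, so ord(10) divides φ(73) = 72.
Divisors of 72: 1, 2, 3, 4, 6, 8, 9, 12, 18, 24, 36, 72.
Repeated squaring: 10^1 ≡ 10, 10^2 ≡ 27, 10^4 ≡ 72, 10^8 ≡ 1, 10^16 ≡ 1, 10^32 ≡ 1, 10^64 ≡ 1 (mod 73).
Test 10^d mod 73 for each divisor d in increasing order:
10^1 ≡ 10
10^2 ≡ 27
10^3 = 10^2·10^1 ≡ 51
10^4 ≡ 72
10^6 = 10^4·10^2 ≡ 46
10^8 ≡ 1  ← first divisor giving 1
The order is 8.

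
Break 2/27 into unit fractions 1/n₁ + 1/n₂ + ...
1/14 + 1/378

Greedy algorithm:
2/27: ceiling(27/2) = 14, use 1/14
1/378: ceiling(378/1) = 378, use 1/378
Result: 2/27 = 1/14 + 1/378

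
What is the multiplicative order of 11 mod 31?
30

31 is prime, so ord(11) divides φ(31) = 30.
Divisors of 30: 1, 2, 3, 5, 6, 10, 15, 30.
Repeated squaring: 11^1 ≡ 11, 11^2 ≡ 28, 11^4 ≡ 9, 11^8 ≡ 19, 11^16 ≡ 20 (mod 31).
Test 11^d mod 31 for each divisor d in increasing order:
11^1 ≡ 11
11^2 ≡ 28
11^3 = 11^2·11^1 ≡ 29
11^5 = 11^4·11^1 ≡ 6
11^6 = 11^4·11^2 ≡ 4
11^10 = 11^8·11^2 ≡ 5
11^15 = 11^8·11^4·11^2·11^1 ≡ 30
11^30 = 11^16·11^8·11^4·11^2 ≡ 1  ← first divisor giving 1
The order is 30.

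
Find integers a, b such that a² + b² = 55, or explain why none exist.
Not possible

Factorization: 55 = 5 × 11
By Fermat: n is sum of two squares iff every prime p ≡ 3 (mod 4) appears to even power.
Prime(s) ≡ 3 (mod 4) with odd exponent: [(11, 1)]
Therefore 55 cannot be expressed as a² + b².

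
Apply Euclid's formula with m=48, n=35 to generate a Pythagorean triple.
(1079, 3360, 3529)

Euclid's formula: a = m² - n², b = 2mn, c = m² + n²
m = 48, n = 35
a = 48² - 35² = 2304 - 1225 = 1079
b = 2 × 48 × 35 = 3360
c = 48² + 35² = 2304 + 1225 = 3529
Verification: 1079² + 3360² = 1164241 + 11289600 = 12453841 = 3529² ✓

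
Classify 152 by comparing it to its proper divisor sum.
deficient

Proper divisors of 152: sum = 1 + 2 + 4 + 8 + 19 + 38 + 76 = 148
Since 148 < 152, 152 is deficient.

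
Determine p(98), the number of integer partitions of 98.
150198136

p(n) counts ways to write n as a sum of positive integers (order ignored).
Euler's pentagonal recurrence: p(k) = p(k-1) + p(k-2) - p(k-5) - p(k-7) + p(k-12) + p(k-15) - ... (offsets j(3j∓1)/2, signs ++--, p(0)=1, p(<0)=0).
DP table for k = 0..97: p(0)=1, p(1)=1, p(2)=2, p(3)=3, p(4)=5, p(5)=7, p(6)=11, p(7)=15, p(8)=22, p(9)=30, p(10)=42, p(11)=56, p(12)=77, p(13)=101, p(14)=135, p(15)=176, p(16)=231, p(17)=297, p(18)=385, p(19)=490, p(20)=627, p(21)=792, p(22)=1002, p(23)=1255, p(24)=1575, p(25)=1958, p(26)=2436, p(27)=3010, p(28)=3718, p(29)=4565, p(30)=5604, p(31)=6842, p(32)=8349, p(33)=10143, p(34)=12310, p(35)=14883, p(36)=17977, p(37)=21637, p(38)=26015, p(39)=31185, p(40)=37338, p(41)=44583, p(42)=53174, p(43)=63261, p(44)=75175, p(45)=89134, p(46)=105558, p(47)=124754, p(48)=147273, p(49)=173525, p(50)=204226, p(51)=239943, p(52)=281589, p(53)=329931, p(54)=386155, p(55)=451276, p(56)=526823, p(57)=614154, p(58)=715220, p(59)=831820, p(60)=966467, p(61)=1121505, p(62)=1300156, p(63)=1505499, p(64)=1741630, p(65)=2012558, p(66)=2323520, p(67)=2679689, p(68)=3087735, p(69)=3554345, p(70)=4087968, p(71)=4697205, p(72)=5392783, p(73)=6185689, p(74)=7089500, p(75)=8118264, p(76)=9289091, p(77)=10619863, p(78)=12132164, p(79)=13848650, p(80)=15796476, p(81)=18004327, p(82)=20506255, p(83)=23338469, p(84)=26543660, p(85)=30167357, p(86)=34262962, p(87)=38887673, p(88)=44108109, p(89)=49995925, p(90)=56634173, p(91)=64112359, p(92)=72533807, p(93)=82010177, p(94)=92669720, p(95)=104651419, p(96)=118114304, p(97)=133230930.
Final step: p(98) = p(97) + p(96) - p(93) - p(91) + p(86) + p(83) - p(76) - p(72) + p(63) + p(58) - p(47) - p(41) + p(28) + p(21) - p(6)
= 133230930 + 118114304 - 82010177 - 64112359 + 34262962 + 23338469 - 9289091 - 5392783 + 1505499 + 715220 - 124754 - 44583 + 3718 + 792 - 11
= 150198136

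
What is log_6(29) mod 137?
33

Baby-step giant-step with step n = ⌈√137⌉ = 12.
Baby steps 6^j mod 137 (j:value) for j=0..11: 0:1, 1:6, 2:36, 3:79, 4:63, 5:104, 6:76, 7:45, 8:133, 9:113, 10:130, 11:95.
Giant-step multiplier: 6^(-12) ≡ 6^(136-12) = 6^124 ≡ 81 (mod 137).
Giant steps γ_i = 29·81^i mod 137: γ_0=29, γ_1=20, γ_2=113 (in table at j=9).
x = i·n + j = 2·12 + 9 = 33.
Check: 6^33 ≡ 29 (mod 137).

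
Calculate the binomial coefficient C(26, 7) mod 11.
0

Using Lucas' theorem:
Write n=26 and k=7 in base 11:
n in base 11: [2, 4]
k in base 11: [0, 7]
C(26,7) mod 11 = ∏ C(n_i, k_i) mod 11
Digit binomials (mod 11): C(2,0) = 1; C(4,7) = 0 (k_i > n_i)
Product: 1 × 0 = 0 ≡ 0 (mod 11)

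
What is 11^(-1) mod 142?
13

gcd(11, 142) = 1, so the inverse exists.
Extended Euclidean algorithm on (142, 11):
142 = 12 × 11 + 10  ⟹  10 = (1)·142 + (-12)·11
11 = 1 × 10 + 1  ⟹  1 = (-1)·142 + (13)·11
So (13)·11 ≡ 1 (mod 142), i.e. 11^(-1) ≡ 13 (mod 142).
Check: 11 × 13 = 143 ≡ 1 (mod 142)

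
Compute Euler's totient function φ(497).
420

497 = 7 × 71
φ(n) = n × ∏(1 - 1/p) for each prime p dividing n
φ(497) = 497 × (1 - 1/7) × (1 - 1/71) = 420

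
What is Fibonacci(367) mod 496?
13

Matrix identity: Q^n = [[F_(n+1), F_n], [F_n, F_(n-1)]] with Q = [[1,1],[1,0]].
n = 367 = 101101111₂. Square-and-multiply, entries mod 496:
Q^1 = [[1,1],[1,0]]
Q^2 = (Q^1)² = [[2,1],[1,1]]
Q^5 = (Q^2)²·Q = [[8,5],[5,3]]
Q^11 = (Q^5)²·Q = [[144,89],[89,55]]
Q^22 = (Q^11)² = [[385,351],[351,34]]
Q^45 = (Q^22)²·Q = [[367,114],[114,253]]
Q^91 = (Q^45)²·Q = [[125,373],[373,248]]
Q^183 = (Q^91)²·Q = [[251,2],[2,249]]
Q^367 = (Q^183)²·Q = [[21,13],[13,8]]
F_367 mod 496 = Q^367[0][1] = 13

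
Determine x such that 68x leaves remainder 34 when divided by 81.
x ≡ 41 (mod 81)

gcd(68, 81) = 1, which divides 34, so solutions exist.
Find 68^(-1) mod 81 by the extended Euclidean algorithm:
81 = 1 × 68 + 13  ⟹  13 = (1)·81 + (-1)·68
68 = 5 × 13 + 3  ⟹  3 = (-5)·81 + (6)·68
13 = 4 × 3 + 1  ⟹  1 = (21)·81 + (-25)·68
So (-25)·68 ≡ 1 (mod 81), i.e. 68^(-1) ≡ -25 ≡ 56 (mod 81).
x ≡ 56 × 34 = 1904 ≡ 41 (mod 81).
Check: 68 × 41 = 2788 ≡ 34 (mod 81).
Unique solution: x ≡ 41 (mod 81)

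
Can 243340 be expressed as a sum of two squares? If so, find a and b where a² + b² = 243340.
Not possible

Factorization: 243340 = 2^2 × 5 × 23^3
By Fermat: n is sum of two squares iff every prime p ≡ 3 (mod 4) appears to even power.
Prime(s) ≡ 3 (mod 4) with odd exponent: [(23, 3)]
Therefore 243340 cannot be expressed as a² + b².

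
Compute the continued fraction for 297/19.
[15; 1, 1, 1, 2, 2]

Euclidean algorithm steps:
297 = 15 × 19 + 12
19 = 1 × 12 + 7
12 = 1 × 7 + 5
7 = 1 × 5 + 2
5 = 2 × 2 + 1
2 = 2 × 1 + 0
Continued fraction: [15; 1, 1, 1, 2, 2]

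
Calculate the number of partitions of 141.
16670689208

p(n) counts ways to write n as a sum of positive integers (order ignored).
Euler's pentagonal recurrence: p(k) = p(k-1) + p(k-2) - p(k-5) - p(k-7) + p(k-12) + p(k-15) - ... (offsets j(3j∓1)/2, signs ++--, p(0)=1, p(<0)=0).
DP table for k = 0..140: p(0)=1, p(1)=1, p(2)=2, p(3)=3, p(4)=5, p(5)=7, p(6)=11, p(7)=15, p(8)=22, p(9)=30, p(10)=42, p(11)=56, p(12)=77, p(13)=101, p(14)=135, p(15)=176, p(16)=231, p(17)=297, p(18)=385, p(19)=490, p(20)=627, p(21)=792, p(22)=1002, p(23)=1255, p(24)=1575, p(25)=1958, p(26)=2436, p(27)=3010, p(28)=3718, p(29)=4565, p(30)=5604, p(31)=6842, p(32)=8349, p(33)=10143, p(34)=12310, p(35)=14883, p(36)=17977, p(37)=21637, p(38)=26015, p(39)=31185, p(40)=37338, p(41)=44583, p(42)=53174, p(43)=63261, p(44)=75175, p(45)=89134, p(46)=105558, p(47)=124754, p(48)=147273, p(49)=173525, p(50)=204226, p(51)=239943, p(52)=281589, p(53)=329931, p(54)=386155, p(55)=451276, p(56)=526823, p(57)=614154, p(58)=715220, p(59)=831820, p(60)=966467, p(61)=1121505, p(62)=1300156, p(63)=1505499, p(64)=1741630, p(65)=2012558, p(66)=2323520, p(67)=2679689, p(68)=3087735, p(69)=3554345, p(70)=4087968, p(71)=4697205, p(72)=5392783, p(73)=6185689, p(74)=7089500, p(75)=8118264, p(76)=9289091, p(77)=10619863, p(78)=12132164, p(79)=13848650, p(80)=15796476, p(81)=18004327, p(82)=20506255, p(83)=23338469, p(84)=26543660, p(85)=30167357, p(86)=34262962, p(87)=38887673, p(88)=44108109, p(89)=49995925, p(90)=56634173, p(91)=64112359, p(92)=72533807, p(93)=82010177, p(94)=92669720, p(95)=104651419, p(96)=118114304, p(97)=133230930, p(98)=150198136, p(99)=169229875, p(100)=190569292, p(101)=214481126, p(102)=241265379, p(103)=271248950, p(104)=304801365, p(105)=342325709, p(106)=384276336, p(107)=431149389, p(108)=483502844, p(109)=541946240, p(110)=607163746, p(111)=679903203, p(112)=761002156, p(113)=851376628, p(114)=952050665, p(115)=1064144451, p(116)=1188908248, p(117)=1327710076, p(118)=1482074143, p(119)=1653668665, p(120)=1844349560, p(121)=2056148051, p(122)=2291320912, p(123)=2552338241, p(124)=2841940500, p(125)=3163127352, p(126)=3519222692, p(127)=3913864295, p(128)=4351078600, p(129)=4835271870, p(130)=5371315400, p(131)=5964539504, p(132)=6620830889, p(133)=7346629512, p(134)=8149040695, p(135)=9035836076, p(136)=10015581680, p(137)=11097645016, p(138)=12292341831, p(139)=13610949895, p(140)=15065878135.
Final step: p(141) = p(140) + p(139) - p(136) - p(134) + p(129) + p(126) - p(119) - p(115) + p(106) + p(101) - p(90) - p(84) + p(71) + p(64) - p(49) - p(41) + p(24) + p(15)
= 15065878135 + 13610949895 - 10015581680 - 8149040695 + 4835271870 + 3519222692 - 1653668665 - 1064144451 + 384276336 + 214481126 - 56634173 - 26543660 + 4697205 + 1741630 - 173525 - 44583 + 1575 + 176
= 16670689208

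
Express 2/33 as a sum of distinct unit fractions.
1/17 + 1/561

Greedy algorithm:
2/33: ceiling(33/2) = 17, use 1/17
1/561: ceiling(561/1) = 561, use 1/561
Result: 2/33 = 1/17 + 1/561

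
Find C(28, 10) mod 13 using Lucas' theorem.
0

Using Lucas' theorem:
Write n=28 and k=10 in base 13:
n in base 13: [2, 2]
k in base 13: [0, 10]
C(28,10) mod 13 = ∏ C(n_i, k_i) mod 13
Digit binomials (mod 13): C(2,0) = 1; C(2,10) = 0 (k_i > n_i)
Product: 1 × 0 = 0 ≡ 0 (mod 13)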